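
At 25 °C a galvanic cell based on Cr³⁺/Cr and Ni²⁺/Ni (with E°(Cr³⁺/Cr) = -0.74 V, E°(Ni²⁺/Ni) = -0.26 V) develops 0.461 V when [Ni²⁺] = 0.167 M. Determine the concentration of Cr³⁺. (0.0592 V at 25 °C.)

From the Nernst equation, log Q = n(E° − E)/0.0592 = 6(0.48 − 0.461)/0.0592 = 1.926, so Q = 84.3.
With Q = [Cr³⁺]^2/[Ni²⁺]^3 and the known concentrations, [Cr³⁺]^2 in the numerator gives [Cr³⁺] = 0.63 M.

0.63 M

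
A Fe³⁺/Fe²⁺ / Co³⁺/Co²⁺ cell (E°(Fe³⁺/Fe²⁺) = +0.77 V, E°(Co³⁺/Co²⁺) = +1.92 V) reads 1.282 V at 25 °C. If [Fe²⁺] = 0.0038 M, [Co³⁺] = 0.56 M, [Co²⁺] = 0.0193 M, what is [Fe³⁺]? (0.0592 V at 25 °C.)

From the Nernst equation, log Q = n(E° − E)/0.0592 = 1(1.15 − 1.282)/0.0592 = -2.230, so Q = 0.00589.
With Q = [Fe³⁺]·[Co²⁺]/([Fe²⁺]·[Co³⁺]) and the known concentrations, [Fe³⁺] in the numerator gives [Fe³⁺] = 6.5 × 10^-4 M.

6.5 × 10^-4 M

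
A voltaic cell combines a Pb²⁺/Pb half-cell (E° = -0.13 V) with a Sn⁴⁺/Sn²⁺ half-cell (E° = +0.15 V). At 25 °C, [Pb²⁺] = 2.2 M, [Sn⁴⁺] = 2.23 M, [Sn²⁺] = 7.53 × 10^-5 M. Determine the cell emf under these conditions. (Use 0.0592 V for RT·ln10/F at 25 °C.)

The Sn⁴⁺/Sn²⁺ couple has the higher reduction potential and acts as the cathode, so E°_cell = +0.15 − (-0.13) = 0.28 V.
Balancing electrons gives n = 2; the reaction quotient is Q = [Pb²⁺]·[Sn²⁺]/[Sn⁴⁺] = 7.43 × 10^-5.
At 25 °C, E = E° − (0.0592/n) log Q = 0.28 − (0.0592/2)(-4.129) = 0.280 + 0.122 = 0.402 V.

0.402 V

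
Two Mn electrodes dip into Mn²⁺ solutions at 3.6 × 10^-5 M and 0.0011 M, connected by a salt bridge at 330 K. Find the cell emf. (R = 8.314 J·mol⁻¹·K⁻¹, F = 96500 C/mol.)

0.049 V

Both half-cells are Mn²⁺/Mn, so E°_cell = 0. The concentrated side is the cathode; the cell reaction moves Mn²⁺ from high to low concentration with n = 2.
Q = [Mn²⁺]_dilute/[Mn²⁺]_conc = 3.6 × 10^-5/0.0011 = 0.0327.
E = 0 − (RT/nF) ln Q = −((8.314×330)/(2×96500))(-3.420) = 0.0486 V.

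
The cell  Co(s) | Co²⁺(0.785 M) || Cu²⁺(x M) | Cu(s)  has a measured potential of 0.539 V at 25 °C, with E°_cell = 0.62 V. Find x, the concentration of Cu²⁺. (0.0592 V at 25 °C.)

0.0014 M

From the Nernst equation, log Q = n(E° − E)/0.0592 = 2(0.62 − 0.539)/0.0592 = 2.736, so Q = 545.
With Q = [Co²⁺]/[Cu²⁺] and the known concentrations, [Cu²⁺] in the denominator gives [Cu²⁺] = 0.0014 M.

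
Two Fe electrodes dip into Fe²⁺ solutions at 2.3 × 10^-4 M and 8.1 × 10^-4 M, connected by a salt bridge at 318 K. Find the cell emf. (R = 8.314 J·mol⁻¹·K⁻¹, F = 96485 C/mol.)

Both half-cells are Fe²⁺/Fe, so E°_cell = 0. The concentrated side is the cathode; the cell reaction moves Fe²⁺ from high to low concentration with n = 2.
Q = [Fe²⁺]_dilute/[Fe²⁺]_conc = 2.3 × 10^-4/8.1 × 10^-4 = 0.284.
E = 0 − (RT/nF) ln Q = −((8.314×318)/(2×96485))(-1.259) = 0.0172 V.

0.017 V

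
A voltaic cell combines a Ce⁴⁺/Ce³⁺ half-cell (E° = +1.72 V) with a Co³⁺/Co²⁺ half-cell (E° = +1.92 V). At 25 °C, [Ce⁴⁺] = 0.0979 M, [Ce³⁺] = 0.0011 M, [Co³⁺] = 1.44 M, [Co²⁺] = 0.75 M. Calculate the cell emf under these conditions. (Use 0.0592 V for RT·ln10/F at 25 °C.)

0.101 V

The Co³⁺/Co²⁺ couple has the higher reduction potential and acts as the cathode, so E°_cell = +1.92 − (+1.72) = 0.20 V.
Balancing electrons gives n = 1; the reaction quotient is Q = [Ce⁴⁺]·[Co²⁺]/([Ce³⁺]·[Co³⁺]) = 46.4.
At 25 °C, E = E° − (0.0592/n) log Q = 0.20 − (0.0592/1)(1.666) = 0.200 − 0.099 = 0.101 V.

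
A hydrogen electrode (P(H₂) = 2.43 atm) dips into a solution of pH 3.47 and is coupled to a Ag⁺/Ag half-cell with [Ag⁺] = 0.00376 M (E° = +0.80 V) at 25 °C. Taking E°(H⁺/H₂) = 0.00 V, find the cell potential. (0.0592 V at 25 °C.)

The Ag⁺/Ag couple is the cathode, so E°_cell = 0.80 V; n = 2.
[H⁺] = 10^(−3.47) = 3.4 × 10^-4 M, and Q = [H⁺]^2 / ([Ag⁺]^2·P(H₂)) = 0.00334.
E = E° − (0.0592/2) log Q = 0.80 − (0.0592/2)(-2.476) = 0.873 V.

0.87 V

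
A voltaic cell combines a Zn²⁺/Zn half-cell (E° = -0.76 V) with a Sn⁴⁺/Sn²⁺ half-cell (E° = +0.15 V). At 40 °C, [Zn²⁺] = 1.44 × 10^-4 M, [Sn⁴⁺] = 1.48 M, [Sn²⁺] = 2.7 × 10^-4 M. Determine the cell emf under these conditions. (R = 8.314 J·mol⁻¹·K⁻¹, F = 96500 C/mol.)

1.15 V

The Sn⁴⁺/Sn²⁺ couple has the higher reduction potential and acts as the cathode, so E°_cell = +0.15 − (-0.76) = 0.91 V.
Balancing electrons gives n = 2; the reaction quotient is Q = [Zn²⁺]·[Sn²⁺]/[Sn⁴⁺] = 2.63 × 10^-8.
E = E° − (RT/nF) ln Q = 0.91 − (8.314×313)/(2×96500) × (-17.455) = 0.910 + 0.235 = 1.145 V.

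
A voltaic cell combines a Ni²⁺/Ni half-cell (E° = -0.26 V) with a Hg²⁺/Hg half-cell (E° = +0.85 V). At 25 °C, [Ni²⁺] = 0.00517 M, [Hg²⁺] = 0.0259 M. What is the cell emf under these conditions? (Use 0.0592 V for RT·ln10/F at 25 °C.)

The Hg²⁺/Hg couple has the higher reduction potential and acts as the cathode, so E°_cell = +0.85 − (-0.26) = 1.11 V.
Balancing electrons gives n = 2; the reaction quotient is Q = [Ni²⁺]/[Hg²⁺] = 0.200.
At 25 °C, E = E° − (0.0592/n) log Q = 1.11 − (0.0592/2)(-0.700) = 1.110 + 0.021 = 1.131 V.

1.13 V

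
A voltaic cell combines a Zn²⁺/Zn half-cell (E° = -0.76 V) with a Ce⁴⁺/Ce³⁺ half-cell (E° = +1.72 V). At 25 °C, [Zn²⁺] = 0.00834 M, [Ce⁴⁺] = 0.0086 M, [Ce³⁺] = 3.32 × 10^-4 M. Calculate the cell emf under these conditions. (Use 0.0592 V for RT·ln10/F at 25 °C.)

2.63 V

The Ce⁴⁺/Ce³⁺ couple has the higher reduction potential and acts as the cathode, so E°_cell = +1.72 − (-0.76) = 2.48 V.
Balancing electrons gives n = 2; the reaction quotient is Q = [Zn²⁺]·[Ce³⁺]^2/[Ce⁴⁺]^2 = 1.24 × 10^-5.
At 25 °C, E = E° − (0.0592/n) log Q = 2.48 − (0.0592/2)(-4.906) = 2.480 + 0.145 = 2.625 V.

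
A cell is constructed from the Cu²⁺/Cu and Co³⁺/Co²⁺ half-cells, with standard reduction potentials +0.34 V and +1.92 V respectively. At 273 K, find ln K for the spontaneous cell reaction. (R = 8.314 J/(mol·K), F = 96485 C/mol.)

ln K = 134.3

E°_cell = +1.92 − (+0.34) = 1.58 V, with n = 2 electrons transferred.
At equilibrium E = 0, so the Nernst equation gives ln K = nFE°/RT = (2)(96485)(1.58)/((8.314)(273)) = 134.33.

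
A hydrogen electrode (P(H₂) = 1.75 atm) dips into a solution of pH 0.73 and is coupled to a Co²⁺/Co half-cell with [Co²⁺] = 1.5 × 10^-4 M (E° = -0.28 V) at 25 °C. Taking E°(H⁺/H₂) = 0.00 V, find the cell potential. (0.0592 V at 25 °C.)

0.34 V

The hydrogen couple is the cathode, so E°_cell = 0.28 V; n = 2.
[H⁺] = 10^(−0.73) = 0.19 M, and Q = [Co²⁺]·P(H₂) / [H⁺]^2 = 0.00757.
E = E° − (0.0592/2) log Q = 0.28 − (0.0592/2)(-2.121) = 0.343 V.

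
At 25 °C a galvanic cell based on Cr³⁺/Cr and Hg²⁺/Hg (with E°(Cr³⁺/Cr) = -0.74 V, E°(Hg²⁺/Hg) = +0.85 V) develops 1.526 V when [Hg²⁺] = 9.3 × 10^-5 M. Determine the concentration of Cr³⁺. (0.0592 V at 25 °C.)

From the Nernst equation, log Q = n(E° − E)/0.0592 = 6(1.59 − 1.526)/0.0592 = 6.486, so Q = 3.07 × 10^6.
With Q = [Cr³⁺]^2/[Hg²⁺]^3 and the known concentrations, [Cr³⁺]^2 in the numerator gives [Cr³⁺] = 0.0016 M.

0.0016 M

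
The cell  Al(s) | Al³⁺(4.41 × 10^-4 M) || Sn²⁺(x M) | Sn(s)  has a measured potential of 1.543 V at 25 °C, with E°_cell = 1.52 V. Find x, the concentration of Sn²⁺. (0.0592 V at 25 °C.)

0.035 M

From the Nernst equation, log Q = n(E° − E)/0.0592 = 6(1.52 − 1.543)/0.0592 = -2.331, so Q = 0.00467.
With Q = [Al³⁺]^2/[Sn²⁺]^3 and the known concentrations, [Sn²⁺]^3 in the denominator gives [Sn²⁺] = 0.035 M.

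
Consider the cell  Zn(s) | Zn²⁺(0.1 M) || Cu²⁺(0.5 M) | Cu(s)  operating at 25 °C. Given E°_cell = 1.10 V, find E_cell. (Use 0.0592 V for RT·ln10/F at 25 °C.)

1.12 V

Balancing electrons gives n = 2; the reaction quotient is Q = [Zn²⁺]/[Cu²⁺] = 0.200.
At 25 °C, E = E° − (0.0592/n) log Q = 1.10 − (0.0592/2)(-0.699) = 1.100 + 0.021 = 1.121 V.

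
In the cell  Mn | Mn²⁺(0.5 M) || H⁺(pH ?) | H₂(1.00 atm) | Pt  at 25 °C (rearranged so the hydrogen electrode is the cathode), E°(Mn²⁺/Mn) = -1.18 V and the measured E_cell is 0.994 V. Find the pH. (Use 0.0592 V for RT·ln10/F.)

E°_cell = 1.18 V and n = 2.
log Q = n(E° − E)/0.0592 = 2×(1.18 − 0.994)/0.0592 = 6.284.
With Q = [Mn²⁺]·P(H₂) / [H⁺]^2, solving for [H⁺] gives log[H⁺] = -3.292, so pH = 3.29.

pH = 3.29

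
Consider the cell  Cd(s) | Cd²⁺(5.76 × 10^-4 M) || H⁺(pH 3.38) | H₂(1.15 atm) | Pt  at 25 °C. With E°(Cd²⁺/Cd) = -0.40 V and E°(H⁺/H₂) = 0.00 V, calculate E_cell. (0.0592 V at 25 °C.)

0.29 V

The hydrogen couple is the cathode, so E°_cell = 0.40 V; n = 2.
[H⁺] = 10^(−3.38) = 4.2 × 10^-4 M, and Q = [Cd²⁺]·P(H₂) / [H⁺]^2 = 3810.
E = E° − (0.0592/2) log Q = 0.40 − (0.0592/2)(3.581) = 0.294 V.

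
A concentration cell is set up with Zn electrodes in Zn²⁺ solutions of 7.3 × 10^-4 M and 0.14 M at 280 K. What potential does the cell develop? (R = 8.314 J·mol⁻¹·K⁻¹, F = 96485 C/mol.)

0.063 V

Both half-cells are Zn²⁺/Zn, so E°_cell = 0. The concentrated side is the cathode; the cell reaction moves Zn²⁺ from high to low concentration with n = 2.
Q = [Zn²⁺]_dilute/[Zn²⁺]_conc = 7.3 × 10^-4/0.14 = 0.00521.
E = 0 − (RT/nF) ln Q = −((8.314×280)/(2×96485))(-5.256) = 0.0634 V.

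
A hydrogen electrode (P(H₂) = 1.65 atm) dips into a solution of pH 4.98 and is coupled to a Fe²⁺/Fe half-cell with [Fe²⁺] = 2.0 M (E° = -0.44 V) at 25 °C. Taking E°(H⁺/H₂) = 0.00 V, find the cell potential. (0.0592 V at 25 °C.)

0.13 V

The hydrogen couple is the cathode, so E°_cell = 0.44 V; n = 2.
[H⁺] = 10^(−4.98) = 1 × 10^-5 M, and Q = [Fe²⁺]·P(H₂) / [H⁺]^2 = 3.01 × 10^10.
E = E° − (0.0592/2) log Q = 0.44 − (0.0592/2)(10.479) = 0.130 V.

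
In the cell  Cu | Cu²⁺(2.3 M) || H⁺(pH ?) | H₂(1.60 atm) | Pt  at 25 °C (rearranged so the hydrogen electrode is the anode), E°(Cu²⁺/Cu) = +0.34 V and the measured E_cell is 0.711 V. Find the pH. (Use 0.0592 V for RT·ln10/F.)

pH = 5.98

E°_cell = 0.34 V and n = 2.
log Q = n(E° − E)/0.0592 = 2×(0.34 − 0.711)/0.0592 = -12.534.
With Q = [H⁺]^2 / ([Cu²⁺]·P(H₂)), solving for [H⁺] gives log[H⁺] = -5.984, so pH = 5.98.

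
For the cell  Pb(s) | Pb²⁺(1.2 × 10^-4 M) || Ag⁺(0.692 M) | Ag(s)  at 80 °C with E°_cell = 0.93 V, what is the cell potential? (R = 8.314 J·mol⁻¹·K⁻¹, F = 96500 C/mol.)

1.06 V

Balancing electrons gives n = 2; the reaction quotient is Q = [Pb²⁺]/[Ag⁺]^2 = 2.51 × 10^-4.
E = E° − (RT/nF) ln Q = 0.93 − (8.314×353)/(2×96500) × (-8.292) = 0.930 + 0.126 = 1.056 V.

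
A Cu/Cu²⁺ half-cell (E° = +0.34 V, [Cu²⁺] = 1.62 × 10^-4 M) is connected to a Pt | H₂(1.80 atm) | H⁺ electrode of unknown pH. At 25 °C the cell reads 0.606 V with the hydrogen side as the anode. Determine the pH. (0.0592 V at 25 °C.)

E°_cell = 0.34 V and n = 2.
log Q = n(E° − E)/0.0592 = 2×(0.34 − 0.606)/0.0592 = -8.986.
With Q = [H⁺]^2 / ([Cu²⁺]·P(H₂)), solving for [H⁺] gives log[H⁺] = -6.261, so pH = 6.26.

pH = 6.26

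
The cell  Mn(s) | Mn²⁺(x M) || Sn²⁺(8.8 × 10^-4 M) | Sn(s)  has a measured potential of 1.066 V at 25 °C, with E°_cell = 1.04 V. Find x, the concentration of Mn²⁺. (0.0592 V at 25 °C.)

1.2 × 10^-4 M

From the Nernst equation, log Q = n(E° − E)/0.0592 = 2(1.04 − 1.066)/0.0592 = -0.878, so Q = 0.132.
With Q = [Mn²⁺]/[Sn²⁺] and the known concentrations, [Mn²⁺] in the numerator gives [Mn²⁺] = 1.2 × 10^-4 M.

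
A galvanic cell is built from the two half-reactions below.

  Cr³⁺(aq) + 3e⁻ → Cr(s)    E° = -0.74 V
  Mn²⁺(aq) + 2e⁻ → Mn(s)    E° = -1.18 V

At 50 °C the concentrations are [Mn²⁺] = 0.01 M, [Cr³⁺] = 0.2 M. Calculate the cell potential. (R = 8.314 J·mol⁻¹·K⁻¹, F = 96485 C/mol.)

0.489 V

The Cr³⁺/Cr couple has the higher reduction potential and acts as the cathode, so E°_cell = -0.74 − (-1.18) = 0.44 V.
Balancing electrons gives n = 6; the reaction quotient is Q = [Mn²⁺]^3/[Cr³⁺]^2 = 2.5 × 10^-5.
E = E° − (RT/nF) ln Q = 0.44 − (8.314×323)/(6×96485) × (-10.597) = 0.440 + 0.049 = 0.489 V.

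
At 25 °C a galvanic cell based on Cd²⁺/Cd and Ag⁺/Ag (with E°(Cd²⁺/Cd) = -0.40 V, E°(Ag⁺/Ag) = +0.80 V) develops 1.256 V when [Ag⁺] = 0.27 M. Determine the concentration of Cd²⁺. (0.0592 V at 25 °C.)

From the Nernst equation, log Q = n(E° − E)/0.0592 = 2(1.20 − 1.256)/0.0592 = -1.892, so Q = 0.0128.
With Q = [Cd²⁺]/[Ag⁺]^2 and the known concentrations, [Cd²⁺] in the numerator gives [Cd²⁺] = 9.4 × 10^-4 M.

9.4 × 10^-4 M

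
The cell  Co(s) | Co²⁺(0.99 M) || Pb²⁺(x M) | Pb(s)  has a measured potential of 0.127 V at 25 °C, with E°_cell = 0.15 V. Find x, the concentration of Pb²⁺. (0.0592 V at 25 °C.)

0.17 M

From the Nernst equation, log Q = n(E° − E)/0.0592 = 2(0.15 − 0.127)/0.0592 = 0.777, so Q = 5.98.
With Q = [Co²⁺]/[Pb²⁺] and the known concentrations, [Pb²⁺] in the denominator gives [Pb²⁺] = 0.17 M.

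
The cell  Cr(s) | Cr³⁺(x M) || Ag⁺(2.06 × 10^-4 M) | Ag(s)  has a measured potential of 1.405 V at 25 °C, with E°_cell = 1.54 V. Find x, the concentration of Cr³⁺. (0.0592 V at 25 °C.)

From the Nernst equation, log Q = n(E° − E)/0.0592 = 3(1.54 − 1.405)/0.0592 = 6.841, so Q = 6.94 × 10^6.
With Q = [Cr³⁺]/[Ag⁺]^3 and the known concentrations, [Cr³⁺] in the numerator gives [Cr³⁺] = 6.1 × 10^-5 M.

6.1 × 10^-5 M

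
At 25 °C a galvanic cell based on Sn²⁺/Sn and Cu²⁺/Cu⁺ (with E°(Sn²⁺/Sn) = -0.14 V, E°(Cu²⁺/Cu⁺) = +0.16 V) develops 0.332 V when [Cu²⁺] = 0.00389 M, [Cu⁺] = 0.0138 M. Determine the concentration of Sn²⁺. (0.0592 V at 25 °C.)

0.0066 M

From the Nernst equation, log Q = n(E° − E)/0.0592 = 2(0.30 − 0.332)/0.0592 = -1.081, so Q = 0.0830.
With Q = [Sn²⁺]·[Cu⁺]^2/[Cu²⁺]^2 and the known concentrations, [Sn²⁺] in the numerator gives [Sn²⁺] = 0.0066 M.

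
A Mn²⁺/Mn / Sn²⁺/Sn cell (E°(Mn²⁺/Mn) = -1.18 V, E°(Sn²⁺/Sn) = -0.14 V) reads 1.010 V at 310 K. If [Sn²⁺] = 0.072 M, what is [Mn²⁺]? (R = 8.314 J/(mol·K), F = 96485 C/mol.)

0.68 M

From the Nernst equation, ln Q = nF(E° − E)/RT = 2×96485×(1.04 − 1.010)/(8.314×310) = 2.246, so Q = 9.45.
With Q = [Mn²⁺]/[Sn²⁺] and the known concentrations, [Mn²⁺] in the numerator gives [Mn²⁺] = 0.68 M.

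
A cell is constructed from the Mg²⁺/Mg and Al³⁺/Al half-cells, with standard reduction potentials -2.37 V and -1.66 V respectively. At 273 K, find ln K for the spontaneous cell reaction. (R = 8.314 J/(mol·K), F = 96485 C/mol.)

E°_cell = -1.66 − (-2.37) = 0.71 V, with n = 6 electrons transferred.
At equilibrium E = 0, so the Nernst equation gives ln K = nFE°/RT = (6)(96485)(0.71)/((8.314)(273)) = 181.09.

ln K = 181.1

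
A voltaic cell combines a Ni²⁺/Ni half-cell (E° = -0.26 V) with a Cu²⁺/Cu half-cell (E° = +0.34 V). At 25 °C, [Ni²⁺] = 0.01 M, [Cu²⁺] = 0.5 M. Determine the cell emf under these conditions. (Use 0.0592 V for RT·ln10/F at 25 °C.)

0.650 V

The Cu²⁺/Cu couple has the higher reduction potential and acts as the cathode, so E°_cell = +0.34 − (-0.26) = 0.60 V.
Balancing electrons gives n = 2; the reaction quotient is Q = [Ni²⁺]/[Cu²⁺] = 0.0200.
At 25 °C, E = E° − (0.0592/n) log Q = 0.60 − (0.0592/2)(-1.699) = 0.600 + 0.050 = 0.650 V.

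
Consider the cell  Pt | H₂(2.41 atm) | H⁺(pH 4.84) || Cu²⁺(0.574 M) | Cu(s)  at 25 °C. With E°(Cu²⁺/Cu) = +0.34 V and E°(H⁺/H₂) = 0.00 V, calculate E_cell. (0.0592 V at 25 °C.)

The Cu²⁺/Cu couple is the cathode, so E°_cell = 0.34 V; n = 2.
[H⁺] = 10^(−4.84) = 1.4 × 10^-5 M, and Q = [H⁺]^2 / ([Cu²⁺]·P(H₂)) = 1.51 × 10^-10.
E = E° − (0.0592/2) log Q = 0.34 − (0.0592/2)(-9.821) = 0.631 V.

0.63 V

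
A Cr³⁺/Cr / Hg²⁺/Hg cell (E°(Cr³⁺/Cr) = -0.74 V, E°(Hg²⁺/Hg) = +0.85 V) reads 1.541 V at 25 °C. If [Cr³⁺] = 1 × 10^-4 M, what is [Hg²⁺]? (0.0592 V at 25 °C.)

From the Nernst equation, log Q = n(E° − E)/0.0592 = 6(1.59 − 1.541)/0.0592 = 4.966, so Q = 9.25 × 10^4.
With Q = [Cr³⁺]^2/[Hg²⁺]^3 and the known concentrations, [Hg²⁺]^3 in the denominator gives [Hg²⁺] = 4.8 × 10^-5 M.

4.8 × 10^-5 M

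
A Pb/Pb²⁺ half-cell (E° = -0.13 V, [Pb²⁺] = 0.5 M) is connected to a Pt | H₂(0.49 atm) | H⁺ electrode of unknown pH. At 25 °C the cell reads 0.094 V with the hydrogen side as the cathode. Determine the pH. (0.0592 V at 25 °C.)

pH = 0.91

E°_cell = 0.13 V and n = 2.
log Q = n(E° − E)/0.0592 = 2×(0.13 − 0.094)/0.0592 = 1.216.
With Q = [Pb²⁺]·P(H₂) / [H⁺]^2, solving for [H⁺] gives log[H⁺] = -0.914, so pH = 0.91.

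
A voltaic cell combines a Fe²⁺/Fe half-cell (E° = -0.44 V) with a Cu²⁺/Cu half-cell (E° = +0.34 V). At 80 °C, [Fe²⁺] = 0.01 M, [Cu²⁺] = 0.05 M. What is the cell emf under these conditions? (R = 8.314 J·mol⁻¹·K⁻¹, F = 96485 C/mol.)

The Cu²⁺/Cu couple has the higher reduction potential and acts as the cathode, so E°_cell = +0.34 − (-0.44) = 0.78 V.
Balancing electrons gives n = 2; the reaction quotient is Q = [Fe²⁺]/[Cu²⁺] = 0.200.
E = E° − (RT/nF) ln Q = 0.78 − (8.314×353)/(2×96485) × (-1.609) = 0.780 + 0.024 = 0.804 V.

0.804 V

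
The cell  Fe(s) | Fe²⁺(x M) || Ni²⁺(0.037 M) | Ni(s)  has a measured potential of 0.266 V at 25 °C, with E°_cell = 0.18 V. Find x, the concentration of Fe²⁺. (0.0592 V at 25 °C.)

From the Nernst equation, log Q = n(E° − E)/0.0592 = 2(0.18 − 0.266)/0.0592 = -2.905, so Q = 0.00124.
With Q = [Fe²⁺]/[Ni²⁺] and the known concentrations, [Fe²⁺] in the numerator gives [Fe²⁺] = 4.6 × 10^-5 M.

4.6 × 10^-5 M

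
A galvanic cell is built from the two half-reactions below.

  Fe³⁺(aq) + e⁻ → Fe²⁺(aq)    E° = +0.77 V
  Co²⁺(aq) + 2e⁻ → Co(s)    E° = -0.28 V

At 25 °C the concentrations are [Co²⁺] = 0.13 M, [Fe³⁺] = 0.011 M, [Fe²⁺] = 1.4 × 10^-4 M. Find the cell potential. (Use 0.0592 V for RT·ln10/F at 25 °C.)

The Fe³⁺/Fe²⁺ couple has the higher reduction potential and acts as the cathode, so E°_cell = +0.77 − (-0.28) = 1.05 V.
Balancing electrons gives n = 2; the reaction quotient is Q = [Co²⁺]·[Fe²⁺]^2/[Fe³⁺]^2 = 2.11 × 10^-5.
At 25 °C, E = E° − (0.0592/n) log Q = 1.05 − (0.0592/2)(-4.677) = 1.050 + 0.138 = 1.188 V.

1.19 V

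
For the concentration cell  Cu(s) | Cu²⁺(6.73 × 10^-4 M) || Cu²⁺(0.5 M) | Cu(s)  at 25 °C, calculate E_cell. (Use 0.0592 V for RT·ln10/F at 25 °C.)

0.085 V

Both half-cells are Cu²⁺/Cu, so E°_cell = 0. The concentrated side is the cathode; the cell reaction moves Cu²⁺ from high to low concentration with n = 2.
Q = [Cu²⁺]_dilute/[Cu²⁺]_conc = 6.73 × 10^-4/0.5 = 0.00135.
E = 0 − (0.0592/2) log Q = −(0.0592/2)(-2.871) = 0.0850 V.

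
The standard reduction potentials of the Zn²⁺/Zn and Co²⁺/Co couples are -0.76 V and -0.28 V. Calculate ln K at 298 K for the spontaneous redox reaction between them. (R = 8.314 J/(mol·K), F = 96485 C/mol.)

E°_cell = -0.28 − (-0.76) = 0.48 V, with n = 2 electrons transferred.
At equilibrium E = 0, so the Nernst equation gives ln K = nFE°/RT = (2)(96485)(0.48)/((8.314)(298)) = 37.39.

ln K = 37.4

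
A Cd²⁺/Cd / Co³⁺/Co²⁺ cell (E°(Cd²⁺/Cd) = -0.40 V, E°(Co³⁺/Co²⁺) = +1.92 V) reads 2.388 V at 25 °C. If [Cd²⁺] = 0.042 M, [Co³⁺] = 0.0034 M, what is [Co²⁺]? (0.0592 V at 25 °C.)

From the Nernst equation, log Q = n(E° − E)/0.0592 = 2(2.32 − 2.388)/0.0592 = -2.297, so Q = 0.00504.
With Q = [Cd²⁺]·[Co²⁺]^2/[Co³⁺]^2 and the known concentrations, [Co²⁺]^2 in the numerator gives [Co²⁺] = 0.0012 M.

0.0012 M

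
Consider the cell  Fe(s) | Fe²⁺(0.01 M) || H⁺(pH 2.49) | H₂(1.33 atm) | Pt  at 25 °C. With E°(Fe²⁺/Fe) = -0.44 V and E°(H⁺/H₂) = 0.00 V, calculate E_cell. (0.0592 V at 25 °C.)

0.35 V

The hydrogen couple is the cathode, so E°_cell = 0.44 V; n = 2.
[H⁺] = 10^(−2.49) = 0.0032 M, and Q = [Fe²⁺]·P(H₂) / [H⁺]^2 = 1270.
E = E° − (0.0592/2) log Q = 0.44 − (0.0592/2)(3.104) = 0.348 V.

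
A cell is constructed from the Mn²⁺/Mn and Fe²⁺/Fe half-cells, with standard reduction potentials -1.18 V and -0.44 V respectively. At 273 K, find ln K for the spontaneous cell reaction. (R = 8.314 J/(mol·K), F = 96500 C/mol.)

E°_cell = -0.44 − (-1.18) = 0.74 V, with n = 2 electrons transferred.
At equilibrium E = 0, so the Nernst equation gives ln K = nFE°/RT = (2)(96500)(0.74)/((8.314)(273)) = 62.92.

ln K = 62.9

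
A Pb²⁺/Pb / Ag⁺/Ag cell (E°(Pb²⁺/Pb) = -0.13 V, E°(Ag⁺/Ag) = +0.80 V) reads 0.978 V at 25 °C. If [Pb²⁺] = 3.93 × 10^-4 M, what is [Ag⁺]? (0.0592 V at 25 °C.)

From the Nernst equation, log Q = n(E° − E)/0.0592 = 2(0.93 − 0.978)/0.0592 = -1.622, so Q = 0.0239.
With Q = [Pb²⁺]/[Ag⁺]^2 and the known concentrations, [Ag⁺]^2 in the denominator gives [Ag⁺] = 0.13 M.

0.13 M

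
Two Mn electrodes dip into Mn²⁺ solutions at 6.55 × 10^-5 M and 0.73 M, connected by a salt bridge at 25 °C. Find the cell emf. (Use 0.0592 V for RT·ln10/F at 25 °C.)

Both half-cells are Mn²⁺/Mn, so E°_cell = 0. The concentrated side is the cathode; the cell reaction moves Mn²⁺ from high to low concentration with n = 2.
Q = [Mn²⁺]_dilute/[Mn²⁺]_conc = 6.55 × 10^-5/0.73 = 8.97 × 10^-5.
E = 0 − (0.0592/2) log Q = −(0.0592/2)(-4.047) = 0.1198 V.

0.12 V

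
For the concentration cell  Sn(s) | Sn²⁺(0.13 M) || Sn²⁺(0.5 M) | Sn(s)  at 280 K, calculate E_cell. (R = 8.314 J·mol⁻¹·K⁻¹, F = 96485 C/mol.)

0.016 V

Both half-cells are Sn²⁺/Sn, so E°_cell = 0. The concentrated side is the cathode; the cell reaction moves Sn²⁺ from high to low concentration with n = 2.
Q = [Sn²⁺]_dilute/[Sn²⁺]_conc = 0.13/0.5 = 0.260.
E = 0 − (RT/nF) ln Q = −((8.314×280)/(2×96485))(-1.347) = 0.0162 V.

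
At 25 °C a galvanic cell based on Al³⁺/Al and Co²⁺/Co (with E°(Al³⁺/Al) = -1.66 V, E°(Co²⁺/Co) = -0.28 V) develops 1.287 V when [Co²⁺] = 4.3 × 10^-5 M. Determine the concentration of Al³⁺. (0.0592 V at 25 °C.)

0.015 M

From the Nernst equation, log Q = n(E° − E)/0.0592 = 6(1.38 − 1.287)/0.0592 = 9.426, so Q = 2.66 × 10^9.
With Q = [Al³⁺]^2/[Co²⁺]^3 and the known concentrations, [Al³⁺]^2 in the numerator gives [Al³⁺] = 0.015 M.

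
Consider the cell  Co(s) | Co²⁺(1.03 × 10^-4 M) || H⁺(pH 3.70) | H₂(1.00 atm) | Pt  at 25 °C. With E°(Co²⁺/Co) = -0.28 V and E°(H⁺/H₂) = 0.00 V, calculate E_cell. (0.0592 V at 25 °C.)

The hydrogen couple is the cathode, so E°_cell = 0.28 V; n = 2.
[H⁺] = 10^(−3.70) = 2 × 10^-4 M, and Q = [Co²⁺]·P(H₂) / [H⁺]^2 = 2590.
E = E° − (0.0592/2) log Q = 0.28 − (0.0592/2)(3.413) = 0.179 V.

0.18 V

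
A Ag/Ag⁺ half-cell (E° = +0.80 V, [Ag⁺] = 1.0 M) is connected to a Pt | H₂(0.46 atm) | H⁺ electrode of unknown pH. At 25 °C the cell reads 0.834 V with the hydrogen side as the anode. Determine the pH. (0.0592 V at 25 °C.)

E°_cell = 0.80 V and n = 2.
log Q = n(E° − E)/0.0592 = 2×(0.80 − 0.834)/0.0592 = -1.149.
With Q = [H⁺]^2 / ([Ag⁺]^2·P(H₂)), solving for [H⁺] gives log[H⁺] = -0.743, so pH = 0.74.

pH = 0.74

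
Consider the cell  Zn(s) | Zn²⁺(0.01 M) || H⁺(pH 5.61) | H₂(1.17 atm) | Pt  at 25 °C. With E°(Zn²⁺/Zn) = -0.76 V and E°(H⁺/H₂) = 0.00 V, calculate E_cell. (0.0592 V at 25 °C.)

0.49 V

The hydrogen couple is the cathode, so E°_cell = 0.76 V; n = 2.
[H⁺] = 10^(−5.61) = 2.5 × 10^-6 M, and Q = [Zn²⁺]·P(H₂) / [H⁺]^2 = 1.94 × 10^9.
E = E° − (0.0592/2) log Q = 0.76 − (0.0592/2)(9.288) = 0.485 V.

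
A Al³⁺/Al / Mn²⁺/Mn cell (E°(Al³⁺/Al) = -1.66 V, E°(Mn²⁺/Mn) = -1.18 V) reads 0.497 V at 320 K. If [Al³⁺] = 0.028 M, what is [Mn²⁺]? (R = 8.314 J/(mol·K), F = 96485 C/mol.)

From the Nernst equation, ln Q = nF(E° − E)/RT = 6×96485×(0.48 − 0.497)/(8.314×320) = -3.699, so Q = 0.0247.
With Q = [Al³⁺]^2/[Mn²⁺]^3 and the known concentrations, [Mn²⁺]^3 in the denominator gives [Mn²⁺] = 0.32 M.

0.32 M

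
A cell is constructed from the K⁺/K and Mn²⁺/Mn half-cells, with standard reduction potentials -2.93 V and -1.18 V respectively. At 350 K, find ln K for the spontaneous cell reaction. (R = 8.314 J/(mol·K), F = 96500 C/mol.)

E°_cell = -1.18 − (-2.93) = 1.75 V, with n = 2 electrons transferred.
At equilibrium E = 0, so the Nernst equation gives ln K = nFE°/RT = (2)(96500)(1.75)/((8.314)(350)) = 116.07.

ln K = 116.1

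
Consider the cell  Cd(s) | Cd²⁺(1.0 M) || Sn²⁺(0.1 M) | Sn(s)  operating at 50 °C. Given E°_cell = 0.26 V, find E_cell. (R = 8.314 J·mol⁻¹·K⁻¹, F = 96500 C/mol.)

0.228 V

Balancing electrons gives n = 2; the reaction quotient is Q = [Cd²⁺]/[Sn²⁺] = 10.0.
E = E° − (RT/nF) ln Q = 0.26 − (8.314×323)/(2×96500) × (2.303) = 0.260 − 0.032 = 0.228 V.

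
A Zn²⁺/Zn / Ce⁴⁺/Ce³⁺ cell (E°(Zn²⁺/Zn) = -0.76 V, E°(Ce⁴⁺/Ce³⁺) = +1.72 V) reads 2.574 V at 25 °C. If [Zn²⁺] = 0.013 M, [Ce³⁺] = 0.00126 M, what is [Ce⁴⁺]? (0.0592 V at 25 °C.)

From the Nernst equation, log Q = n(E° − E)/0.0592 = 2(2.48 − 2.574)/0.0592 = -3.176, so Q = 6.67 × 10^-4.
With Q = [Zn²⁺]·[Ce³⁺]^2/[Ce⁴⁺]^2 and the known concentrations, [Ce⁴⁺]^2 in the denominator gives [Ce⁴⁺] = 0.0056 M.

0.0056 M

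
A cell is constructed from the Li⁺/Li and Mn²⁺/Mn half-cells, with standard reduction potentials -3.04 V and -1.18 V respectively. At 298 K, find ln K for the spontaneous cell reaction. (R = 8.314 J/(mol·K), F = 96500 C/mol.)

E°_cell = -1.18 − (-3.04) = 1.86 V, with n = 2 electrons transferred.
At equilibrium E = 0, so the Nernst equation gives ln K = nFE°/RT = (2)(96500)(1.86)/((8.314)(298)) = 144.89.

ln K = 144.9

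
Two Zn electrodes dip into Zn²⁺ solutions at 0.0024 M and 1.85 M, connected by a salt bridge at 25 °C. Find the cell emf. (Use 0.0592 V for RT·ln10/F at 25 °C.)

0.085 V

Both half-cells are Zn²⁺/Zn, so E°_cell = 0. The concentrated side is the cathode; the cell reaction moves Zn²⁺ from high to low concentration with n = 2.
Q = [Zn²⁺]_dilute/[Zn²⁺]_conc = 0.0024/1.85 = 0.00130.
E = 0 − (0.0592/2) log Q = −(0.0592/2)(-2.887) = 0.0855 V.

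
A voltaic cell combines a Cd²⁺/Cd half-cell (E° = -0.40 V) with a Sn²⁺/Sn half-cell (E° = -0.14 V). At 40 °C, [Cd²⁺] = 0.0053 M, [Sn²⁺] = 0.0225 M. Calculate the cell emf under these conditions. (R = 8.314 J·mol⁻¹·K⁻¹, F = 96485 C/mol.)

0.279 V

The Sn²⁺/Sn couple has the higher reduction potential and acts as the cathode, so E°_cell = -0.14 − (-0.40) = 0.26 V.
Balancing electrons gives n = 2; the reaction quotient is Q = [Cd²⁺]/[Sn²⁺] = 0.236.
E = E° − (RT/nF) ln Q = 0.26 − (8.314×313)/(2×96485) × (-1.446) = 0.260 + 0.019 = 0.279 V.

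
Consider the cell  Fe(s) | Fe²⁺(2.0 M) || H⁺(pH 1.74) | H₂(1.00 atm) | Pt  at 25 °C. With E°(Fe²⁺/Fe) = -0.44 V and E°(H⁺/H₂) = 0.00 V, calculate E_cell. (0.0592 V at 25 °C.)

The hydrogen couple is the cathode, so E°_cell = 0.44 V; n = 2.
[H⁺] = 10^(−1.74) = 0.018 M, and Q = [Fe²⁺]·P(H₂) / [H⁺]^2 = 6040.
E = E° − (0.0592/2) log Q = 0.44 − (0.0592/2)(3.781) = 0.328 V.

0.33 V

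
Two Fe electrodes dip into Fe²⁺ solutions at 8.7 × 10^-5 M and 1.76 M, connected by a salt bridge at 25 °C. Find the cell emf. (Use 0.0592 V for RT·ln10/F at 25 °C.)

Both half-cells are Fe²⁺/Fe, so E°_cell = 0. The concentrated side is the cathode; the cell reaction moves Fe²⁺ from high to low concentration with n = 2.
Q = [Fe²⁺]_dilute/[Fe²⁺]_conc = 8.7 × 10^-5/1.76 = 4.94 × 10^-5.
E = 0 − (0.0592/2) log Q = −(0.0592/2)(-4.306) = 0.1275 V.

0.13 V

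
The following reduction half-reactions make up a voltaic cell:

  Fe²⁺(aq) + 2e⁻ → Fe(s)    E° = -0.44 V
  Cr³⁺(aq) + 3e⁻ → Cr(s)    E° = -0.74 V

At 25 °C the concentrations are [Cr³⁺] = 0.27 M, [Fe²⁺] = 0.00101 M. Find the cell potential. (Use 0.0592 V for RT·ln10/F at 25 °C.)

0.223 V

The Fe²⁺/Fe couple has the higher reduction potential and acts as the cathode, so E°_cell = -0.44 − (-0.74) = 0.30 V.
Balancing electrons gives n = 6; the reaction quotient is Q = [Cr³⁺]^2/[Fe²⁺]^3 = 7.08 × 10^7.
At 25 °C, E = E° − (0.0592/n) log Q = 0.30 − (0.0592/6)(7.850) = 0.300 − 0.077 = 0.223 V.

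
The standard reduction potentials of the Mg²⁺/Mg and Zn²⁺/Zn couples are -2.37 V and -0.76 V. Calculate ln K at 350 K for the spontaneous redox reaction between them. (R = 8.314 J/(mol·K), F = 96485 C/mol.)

ln K = 106.8

E°_cell = -0.76 − (-2.37) = 1.61 V, with n = 2 electrons transferred.
At equilibrium E = 0, so the Nernst equation gives ln K = nFE°/RT = (2)(96485)(1.61)/((8.314)(350)) = 106.77.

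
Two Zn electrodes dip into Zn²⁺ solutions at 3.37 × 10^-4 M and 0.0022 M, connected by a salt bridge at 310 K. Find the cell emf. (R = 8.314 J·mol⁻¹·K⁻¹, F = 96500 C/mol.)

0.025 V

Both half-cells are Zn²⁺/Zn, so E°_cell = 0. The concentrated side is the cathode; the cell reaction moves Zn²⁺ from high to low concentration with n = 2.
Q = [Zn²⁺]_dilute/[Zn²⁺]_conc = 3.37 × 10^-4/0.0022 = 0.153.
E = 0 − (RT/nF) ln Q = −((8.314×310)/(2×96500))(-1.876) = 0.0251 V.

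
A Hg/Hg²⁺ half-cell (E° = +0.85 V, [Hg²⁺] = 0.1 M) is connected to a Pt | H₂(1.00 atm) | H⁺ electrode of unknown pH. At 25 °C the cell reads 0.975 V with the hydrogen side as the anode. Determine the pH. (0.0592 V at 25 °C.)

pH = 2.61

E°_cell = 0.85 V and n = 2.
log Q = n(E° − E)/0.0592 = 2×(0.85 − 0.975)/0.0592 = -4.223.
With Q = [H⁺]^2 / ([Hg²⁺]·P(H₂)), solving for [H⁺] gives log[H⁺] = -2.611, so pH = 2.61.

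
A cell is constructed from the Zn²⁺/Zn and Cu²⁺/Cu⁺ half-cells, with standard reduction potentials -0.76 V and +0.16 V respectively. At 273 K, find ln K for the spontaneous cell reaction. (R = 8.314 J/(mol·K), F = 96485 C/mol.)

ln K = 78.2

E°_cell = +0.16 − (-0.76) = 0.92 V, with n = 2 electrons transferred.
At equilibrium E = 0, so the Nernst equation gives ln K = nFE°/RT = (2)(96485)(0.92)/((8.314)(273)) = 78.22.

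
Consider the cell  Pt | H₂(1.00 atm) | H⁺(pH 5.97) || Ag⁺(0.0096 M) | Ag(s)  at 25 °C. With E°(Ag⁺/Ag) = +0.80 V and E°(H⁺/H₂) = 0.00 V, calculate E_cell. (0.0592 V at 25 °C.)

1.03 V

The Ag⁺/Ag couple is the cathode, so E°_cell = 0.80 V; n = 2.
[H⁺] = 10^(−5.97) = 1.1 × 10^-6 M, and Q = [H⁺]^2 / ([Ag⁺]^2·P(H₂)) = 1.25 × 10^-8.
E = E° − (0.0592/2) log Q = 0.80 − (0.0592/2)(-7.905) = 1.034 V.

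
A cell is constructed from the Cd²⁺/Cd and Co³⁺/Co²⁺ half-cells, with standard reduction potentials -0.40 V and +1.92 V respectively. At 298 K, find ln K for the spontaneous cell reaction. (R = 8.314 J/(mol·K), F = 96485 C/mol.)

E°_cell = +1.92 − (-0.40) = 2.32 V, with n = 2 electrons transferred.
At equilibrium E = 0, so the Nernst equation gives ln K = nFE°/RT = (2)(96485)(2.32)/((8.314)(298)) = 180.70.

ln K = 180.7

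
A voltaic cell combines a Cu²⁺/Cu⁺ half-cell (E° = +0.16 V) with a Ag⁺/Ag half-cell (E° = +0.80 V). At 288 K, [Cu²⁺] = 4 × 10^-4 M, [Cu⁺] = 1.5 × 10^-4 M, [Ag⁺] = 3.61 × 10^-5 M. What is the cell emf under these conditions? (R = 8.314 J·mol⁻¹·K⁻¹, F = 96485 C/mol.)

0.362 V

The Ag⁺/Ag couple has the higher reduction potential and acts as the cathode, so E°_cell = +0.80 − (+0.16) = 0.64 V.
Balancing electrons gives n = 1; the reaction quotient is Q = [Cu²⁺]/([Cu⁺]·[Ag⁺]) = 7.39 × 10^4.
E = E° − (RT/nF) ln Q = 0.64 − (8.314×288)/(1×96485) × (11.210) = 0.640 − 0.278 = 0.362 V.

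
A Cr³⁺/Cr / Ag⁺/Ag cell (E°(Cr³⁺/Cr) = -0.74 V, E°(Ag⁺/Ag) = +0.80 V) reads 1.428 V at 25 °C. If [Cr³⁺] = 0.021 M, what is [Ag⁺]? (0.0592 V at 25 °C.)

0.0035 M

From the Nernst equation, log Q = n(E° − E)/0.0592 = 3(1.54 − 1.428)/0.0592 = 5.676, so Q = 4.74 × 10^5.
With Q = [Cr³⁺]/[Ag⁺]^3 and the known concentrations, [Ag⁺]^3 in the denominator gives [Ag⁺] = 0.0035 M.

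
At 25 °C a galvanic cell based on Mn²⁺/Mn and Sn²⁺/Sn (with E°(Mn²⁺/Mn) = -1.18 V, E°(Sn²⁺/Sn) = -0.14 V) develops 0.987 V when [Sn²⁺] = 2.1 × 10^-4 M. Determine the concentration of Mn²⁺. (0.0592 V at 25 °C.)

0.013 M

From the Nernst equation, log Q = n(E° − E)/0.0592 = 2(1.04 − 0.987)/0.0592 = 1.791, so Q = 61.7.
With Q = [Mn²⁺]/[Sn²⁺] and the known concentrations, [Mn²⁺] in the numerator gives [Mn²⁺] = 0.013 M.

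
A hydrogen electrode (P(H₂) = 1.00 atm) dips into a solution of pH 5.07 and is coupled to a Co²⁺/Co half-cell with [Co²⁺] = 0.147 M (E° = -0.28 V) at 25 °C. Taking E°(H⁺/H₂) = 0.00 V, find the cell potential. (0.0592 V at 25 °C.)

0.005 V

The hydrogen couple is the cathode, so E°_cell = 0.28 V; n = 2.
[H⁺] = 10^(−5.07) = 8.5 × 10^-6 M, and Q = [Co²⁺]·P(H₂) / [H⁺]^2 = 2.03 × 10^9.
E = E° − (0.0592/2) log Q = 0.28 − (0.0592/2)(9.307) = 0.005 V.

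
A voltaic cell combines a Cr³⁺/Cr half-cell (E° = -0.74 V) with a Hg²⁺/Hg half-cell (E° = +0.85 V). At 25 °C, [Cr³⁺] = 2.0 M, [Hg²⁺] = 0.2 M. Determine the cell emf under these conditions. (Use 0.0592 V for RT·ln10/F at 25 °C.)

The Hg²⁺/Hg couple has the higher reduction potential and acts as the cathode, so E°_cell = +0.85 − (-0.74) = 1.59 V.
Balancing electrons gives n = 6; the reaction quotient is Q = [Cr³⁺]^2/[Hg²⁺]^3 = 500.
At 25 °C, E = E° − (0.0592/n) log Q = 1.59 − (0.0592/6)(2.699) = 1.590 − 0.027 = 1.563 V.

1.56 V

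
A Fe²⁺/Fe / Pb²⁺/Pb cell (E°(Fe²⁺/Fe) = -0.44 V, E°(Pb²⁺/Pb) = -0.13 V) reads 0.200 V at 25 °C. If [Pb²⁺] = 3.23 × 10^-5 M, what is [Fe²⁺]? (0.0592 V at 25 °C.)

From the Nernst equation, log Q = n(E° − E)/0.0592 = 2(0.31 − 0.200)/0.0592 = 3.716, so Q = 5200.
With Q = [Fe²⁺]/[Pb²⁺] and the known concentrations, [Fe²⁺] in the numerator gives [Fe²⁺] = 0.17 M.

0.17 M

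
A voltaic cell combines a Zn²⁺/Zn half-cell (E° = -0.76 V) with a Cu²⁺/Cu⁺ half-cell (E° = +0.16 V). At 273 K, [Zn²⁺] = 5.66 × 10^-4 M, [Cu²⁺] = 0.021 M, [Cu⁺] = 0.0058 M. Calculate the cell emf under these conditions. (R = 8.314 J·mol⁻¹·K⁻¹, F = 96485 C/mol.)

The Cu²⁺/Cu⁺ couple has the higher reduction potential and acts as the cathode, so E°_cell = +0.16 − (-0.76) = 0.92 V.
Balancing electrons gives n = 2; the reaction quotient is Q = [Zn²⁺]·[Cu⁺]^2/[Cu²⁺]^2 = 4.32 × 10^-5.
E = E° − (RT/nF) ln Q = 0.92 − (8.314×273)/(2×96485) × (-10.050) = 0.920 + 0.118 = 1.038 V.

1.04 V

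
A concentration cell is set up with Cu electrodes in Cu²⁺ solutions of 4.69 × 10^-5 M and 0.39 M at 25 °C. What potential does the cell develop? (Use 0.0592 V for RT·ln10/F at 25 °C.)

0.12 V

Both half-cells are Cu²⁺/Cu, so E°_cell = 0. The concentrated side is the cathode; the cell reaction moves Cu²⁺ from high to low concentration with n = 2.
Q = [Cu²⁺]_dilute/[Cu²⁺]_conc = 4.69 × 10^-5/0.39 = 1.2 × 10^-4.
E = 0 − (0.0592/2) log Q = −(0.0592/2)(-3.920) = 0.1160 V.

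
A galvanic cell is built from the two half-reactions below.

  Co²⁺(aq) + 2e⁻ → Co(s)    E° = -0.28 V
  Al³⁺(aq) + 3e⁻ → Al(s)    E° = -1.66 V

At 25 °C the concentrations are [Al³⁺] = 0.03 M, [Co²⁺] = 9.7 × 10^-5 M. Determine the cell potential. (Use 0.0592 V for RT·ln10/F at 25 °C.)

The Co²⁺/Co couple has the higher reduction potential and acts as the cathode, so E°_cell = -0.28 − (-1.66) = 1.38 V.
Balancing electrons gives n = 6; the reaction quotient is Q = [Al³⁺]^2/[Co²⁺]^3 = 9.86 × 10^8.
At 25 °C, E = E° − (0.0592/n) log Q = 1.38 − (0.0592/6)(8.994) = 1.380 − 0.089 = 1.291 V.

1.29 V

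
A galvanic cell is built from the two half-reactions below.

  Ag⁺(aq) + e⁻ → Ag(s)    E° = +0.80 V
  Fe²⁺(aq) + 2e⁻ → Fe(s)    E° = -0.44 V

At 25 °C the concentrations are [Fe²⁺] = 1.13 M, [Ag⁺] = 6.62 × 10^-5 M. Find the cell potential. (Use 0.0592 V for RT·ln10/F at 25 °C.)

The Ag⁺/Ag couple has the higher reduction potential and acts as the cathode, so E°_cell = +0.80 − (-0.44) = 1.24 V.
Balancing electrons gives n = 2; the reaction quotient is Q = [Fe²⁺]/[Ag⁺]^2 = 2.58 × 10^8.
At 25 °C, E = E° − (0.0592/n) log Q = 1.24 − (0.0592/2)(8.411) = 1.240 − 0.249 = 0.991 V.

0.991 V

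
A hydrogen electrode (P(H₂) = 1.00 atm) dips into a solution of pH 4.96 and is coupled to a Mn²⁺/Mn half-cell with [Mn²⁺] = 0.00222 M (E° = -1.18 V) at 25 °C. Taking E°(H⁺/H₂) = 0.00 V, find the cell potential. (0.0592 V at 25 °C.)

0.96 V

The hydrogen couple is the cathode, so E°_cell = 1.18 V; n = 2.
[H⁺] = 10^(−4.96) = 1.1 × 10^-5 M, and Q = [Mn²⁺]·P(H₂) / [H⁺]^2 = 1.85 × 10^7.
E = E° − (0.0592/2) log Q = 1.18 − (0.0592/2)(7.266) = 0.965 V.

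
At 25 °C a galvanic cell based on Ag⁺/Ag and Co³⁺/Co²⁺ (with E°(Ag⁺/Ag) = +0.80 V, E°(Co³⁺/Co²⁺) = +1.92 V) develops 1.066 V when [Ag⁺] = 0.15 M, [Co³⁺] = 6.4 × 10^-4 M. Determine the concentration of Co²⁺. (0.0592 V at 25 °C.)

0.035 M

From the Nernst equation, log Q = n(E° − E)/0.0592 = 1(1.12 − 1.066)/0.0592 = 0.912, so Q = 8.17.
With Q = [Ag⁺]·[Co²⁺]/[Co³⁺] and the known concentrations, [Co²⁺] in the numerator gives [Co²⁺] = 0.035 M.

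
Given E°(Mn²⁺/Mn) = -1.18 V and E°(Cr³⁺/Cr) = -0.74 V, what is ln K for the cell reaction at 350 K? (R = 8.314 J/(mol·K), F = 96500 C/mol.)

ln K = 87.5

E°_cell = -0.74 − (-1.18) = 0.44 V, with n = 6 electrons transferred.
At equilibrium E = 0, so the Nernst equation gives ln K = nFE°/RT = (6)(96500)(0.44)/((8.314)(350)) = 87.55.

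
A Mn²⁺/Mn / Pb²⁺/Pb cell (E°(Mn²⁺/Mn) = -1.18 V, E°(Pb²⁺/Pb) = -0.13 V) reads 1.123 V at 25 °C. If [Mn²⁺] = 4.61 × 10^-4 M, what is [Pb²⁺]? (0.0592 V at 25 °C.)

0.13 M

From the Nernst equation, log Q = n(E° − E)/0.0592 = 2(1.05 − 1.123)/0.0592 = -2.466, so Q = 0.00342.
With Q = [Mn²⁺]/[Pb²⁺] and the known concentrations, [Pb²⁺] in the denominator gives [Pb²⁺] = 0.13 M.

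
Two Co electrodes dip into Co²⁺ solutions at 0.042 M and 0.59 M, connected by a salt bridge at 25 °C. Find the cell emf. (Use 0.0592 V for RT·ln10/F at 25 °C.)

Both half-cells are Co²⁺/Co, so E°_cell = 0. The concentrated side is the cathode; the cell reaction moves Co²⁺ from high to low concentration with n = 2.
Q = [Co²⁺]_dilute/[Co²⁺]_conc = 0.042/0.59 = 0.0712.
E = 0 − (0.0592/2) log Q = −(0.0592/2)(-1.148) = 0.0340 V.

0.034 V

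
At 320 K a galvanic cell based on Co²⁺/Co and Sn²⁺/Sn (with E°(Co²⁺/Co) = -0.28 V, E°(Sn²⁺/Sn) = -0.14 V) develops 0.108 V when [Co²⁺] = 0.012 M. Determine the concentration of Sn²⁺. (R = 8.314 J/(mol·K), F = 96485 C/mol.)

From the Nernst equation, ln Q = nF(E° − E)/RT = 2×96485×(0.14 − 0.108)/(8.314×320) = 2.321, so Q = 10.2.
With Q = [Co²⁺]/[Sn²⁺] and the known concentrations, [Sn²⁺] in the denominator gives [Sn²⁺] = 0.0012 M.

0.0012 M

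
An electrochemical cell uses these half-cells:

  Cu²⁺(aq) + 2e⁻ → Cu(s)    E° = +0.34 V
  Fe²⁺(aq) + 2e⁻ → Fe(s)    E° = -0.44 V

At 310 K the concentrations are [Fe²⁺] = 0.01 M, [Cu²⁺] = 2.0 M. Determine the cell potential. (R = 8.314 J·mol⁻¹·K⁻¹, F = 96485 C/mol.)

0.851 V

The Cu²⁺/Cu couple has the higher reduction potential and acts as the cathode, so E°_cell = +0.34 − (-0.44) = 0.78 V.
Balancing electrons gives n = 2; the reaction quotient is Q = [Fe²⁺]/[Cu²⁺] = 0.00500.
E = E° − (RT/nF) ln Q = 0.78 − (8.314×310)/(2×96485) × (-5.298) = 0.780 + 0.071 = 0.851 V.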